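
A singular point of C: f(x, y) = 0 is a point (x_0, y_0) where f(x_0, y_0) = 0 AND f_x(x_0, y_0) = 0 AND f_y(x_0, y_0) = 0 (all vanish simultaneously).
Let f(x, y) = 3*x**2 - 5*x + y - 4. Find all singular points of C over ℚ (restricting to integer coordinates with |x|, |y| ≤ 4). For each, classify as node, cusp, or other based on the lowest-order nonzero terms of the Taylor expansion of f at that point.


No singular points in the scanned grid; C is smooth there.

Compute partial derivatives:
  f_x = 6*x - 5.
  f_y = 1.
f_y = 1 is a nonzero constant, so f_y never vanishes: no point (x, y) can satisfy f = f_x = f_y = 0. In particular no (x, y) ∈ {−4, ..., 4}² is singular; the curve is smooth.


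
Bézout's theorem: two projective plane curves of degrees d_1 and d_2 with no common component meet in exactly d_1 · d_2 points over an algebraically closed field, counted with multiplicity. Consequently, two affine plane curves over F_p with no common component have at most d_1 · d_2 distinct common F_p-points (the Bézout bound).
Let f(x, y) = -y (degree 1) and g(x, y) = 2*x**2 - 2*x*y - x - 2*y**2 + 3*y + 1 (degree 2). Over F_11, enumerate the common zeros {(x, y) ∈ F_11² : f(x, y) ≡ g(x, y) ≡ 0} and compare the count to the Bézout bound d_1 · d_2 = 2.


Common zeros: {(8, 0), (9, 0)}; count = 2; Bézout bound = 2.

deg(f) = 1, deg(g) = 2, so Bézout bound = 2.
Scan x ∈ F_11. For each x, list the y ∈ F_11 with f(x, y) ≡ 0 and those with g(x, y) ≡ 0 (mod 11); the common zeros in that column are the intersection.
  x = 0: f ≡ 0 at y ∈ {0}; g ≡ 0 at y ∈ ∅; common: ∅.
  x = 1: f ≡ 0 at y ∈ {0}; g ≡ 0 at y ∈ ∅; common: ∅.
  x = 2: f ≡ 0 at y ∈ {0}; g ≡ 0 at y ∈ ∅; common: ∅.
  x = 3: f ≡ 0 at y ∈ {0}; g ≡ 0 at y ∈ {1, 3}; common: ∅.
  x = 4: f ≡ 0 at y ∈ {0}; g ≡ 0 at y ∈ {1, 2}; common: ∅.
  x = 5: f ≡ 0 at y ∈ {0}; g ≡ 0 at y ∈ ∅; common: ∅.
  x = 6: f ≡ 0 at y ∈ {0}; g ≡ 0 at y ∈ {3, 9}; common: ∅.
  x = 7: f ≡ 0 at y ∈ {0}; g ≡ 0 at y ∈ ∅; common: ∅.
  x = 8: f ≡ 0 at y ∈ {0}; g ≡ 0 at y ∈ {0, 10}; common: {0}.
  x = 9: f ≡ 0 at y ∈ {0}; g ≡ 0 at y ∈ {0, 9}; common: {0}.
  x = 10: f ≡ 0 at y ∈ {0}; g ≡ 0 at y ∈ ∅; common: ∅.
Collecting: common zeros = {(8, 0), (9, 0)}, so the count is 2.
Comparison with the Bézout bound: 2 ≤ 2 = deg(f)·deg(g), as expected for curves with no common component (the bound is attained).


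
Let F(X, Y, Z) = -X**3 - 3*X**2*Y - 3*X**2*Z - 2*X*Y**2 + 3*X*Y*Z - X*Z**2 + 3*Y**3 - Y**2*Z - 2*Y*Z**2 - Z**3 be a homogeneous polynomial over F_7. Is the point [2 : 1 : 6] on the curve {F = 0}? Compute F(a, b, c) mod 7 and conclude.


F(2,1,6) ≡ 4 (mod 7); P is NOT on the curve.

Evaluate F(2, 1, 6) term-by-term (mod 7).
  -X**3 ↦ -1·8·1·1 = -8
  -3*X**2*Y ↦ -3·4·1·1 = -12
  -3*X**2*Z ↦ -3·4·1·6 = -72
  -2*X*Y**2 ↦ -2·2·1·1 = -4
  3*X*Y*Z ↦ 3·2·1·6 = 36
  -X*Z**2 ↦ -1·2·1·36 = -72
  3*Y**3 ↦ 3·1·1·1 = 3
  -Y**2*Z ↦ -1·1·1·6 = -6
  -2*Y*Z**2 ↦ -2·1·1·36 = -72
  -Z**3 ↦ -1·1·1·216 = -216
Sum: F(2, 1, 6) = (-8) + (-12) + (-72) + (-4) + (36) + (-72) + (3) + (-6) + (-72) + (-216) = -423.
Reducing mod 7: -423 ≡ 4 (mod 7).
Since F(a, b, c) ≡ 4 ≠ 0 (mod 7), P does NOT lie on the curve.


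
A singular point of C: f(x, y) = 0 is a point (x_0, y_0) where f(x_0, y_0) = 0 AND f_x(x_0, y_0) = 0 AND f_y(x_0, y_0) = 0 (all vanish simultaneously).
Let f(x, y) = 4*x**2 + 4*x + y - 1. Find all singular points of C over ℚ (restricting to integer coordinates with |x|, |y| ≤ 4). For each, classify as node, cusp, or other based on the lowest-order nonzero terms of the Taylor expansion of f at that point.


No singular points in the scanned grid; C is smooth there.

Compute partial derivatives:
  f_x = 8*x + 4.
  f_y = 1.
f_y = 1 is a nonzero constant, so f_y never vanishes: no point (x, y) can satisfy f = f_x = f_y = 0. In particular no (x, y) ∈ {−4, ..., 4}² is singular; the curve is smooth.


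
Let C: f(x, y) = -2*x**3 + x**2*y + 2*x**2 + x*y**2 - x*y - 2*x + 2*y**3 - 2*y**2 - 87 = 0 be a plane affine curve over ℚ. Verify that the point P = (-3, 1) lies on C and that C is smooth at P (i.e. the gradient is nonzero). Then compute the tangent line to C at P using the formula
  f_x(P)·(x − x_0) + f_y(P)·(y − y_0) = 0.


Tangent line at P: -74*x + 8*y - 230 = 0.

Step 1: f(-3, 1) = 0, so P lies on C.
Step 2: partial derivatives
  f_x(x, y) = -6*x**2 + 2*x*y + 4*x + y**2 - y - 2, f_y(x, y) = x**2 + 2*x*y - x + 6*y**2 - 4*y.
  f_x(P) = -74, f_y(P) = 8 (gradient nonzero, so P is smooth).
Step 3: tangent line at P: -74·(x − -3) + 8·(y − 1) = 0.
Expanding: -74*x + 8*y - 230 = 0.


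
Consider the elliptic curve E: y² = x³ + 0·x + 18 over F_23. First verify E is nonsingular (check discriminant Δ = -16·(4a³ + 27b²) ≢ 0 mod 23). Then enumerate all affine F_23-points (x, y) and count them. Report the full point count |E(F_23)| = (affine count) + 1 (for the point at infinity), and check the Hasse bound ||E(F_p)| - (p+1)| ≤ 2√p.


Affine points = {(0, 8), (0, 15), (2, 7), (2, 16), (4, 6), (4, 17), (6, 2), (6, 21), (7, 4), (7, 19), (8, 1), (8, 22), (10, 11), (10, 12), (14, 5), (14, 18), (15, 9), (15, 14), (17, 3), (17, 20), (18, 10), (18, 13), (19, 0)}; affine count = 23; |E(F_23)| = 24.

Discriminant check: Δ ∝ 4a³ + 27b² = 4·0³ + 27·18² = 4·0 + 27·324 ≡ 8 (mod 23). Nonzero ⇒ E is nonsingular.
For each x ∈ F_23, compute rhs = x³ + 0·x + 18 mod 23, then count y ∈ F_23 with y² ≡ rhs.
  x = 0: rhs = 18, matching y values: 8, 15 (2 points).
  x = 1: rhs = 19, matching y values: none (0 points).
  x = 2: rhs = 3, matching y values: 7, 16 (2 points).
  x = 3: rhs = 22, matching y values: none (0 points).
  x = 4: rhs = 13, matching y values: 6, 17 (2 points).
  x = 5: rhs = 5, matching y values: none (0 points).
  x = 6: rhs = 4, matching y values: 2, 21 (2 points).
  x = 7: rhs = 16, matching y values: 4, 19 (2 points).
  x = 8: rhs = 1, matching y values: 1, 22 (2 points).
  x = 9: rhs = 11, matching y values: none (0 points).
  x = 10: rhs = 6, matching y values: 11, 12 (2 points).
  x = 11: rhs = 15, matching y values: none (0 points).
  x = 12: rhs = 21, matching y values: none (0 points).
  x = 13: rhs = 7, matching y values: none (0 points).
  x = 14: rhs = 2, matching y values: 5, 18 (2 points).
  x = 15: rhs = 12, matching y values: 9, 14 (2 points).
  x = 16: rhs = 20, matching y values: none (0 points).
  x = 17: rhs = 9, matching y values: 3, 20 (2 points).
  x = 18: rhs = 8, matching y values: 10, 13 (2 points).
  x = 19: rhs = 0, matching y values: 0 (1 points).
  x = 20: rhs = 14, matching y values: none (0 points).
  x = 21: rhs = 10, matching y values: none (0 points).
  x = 22: rhs = 17, matching y values: none (0 points).
Total affine count: 23.
Full point count |E(F_23)| = 23 + 1 = 24.
Hasse bound: |24 − (23+1)| = |0| = 0 ≤ 2√23 ≈ 9.5917 ✓.


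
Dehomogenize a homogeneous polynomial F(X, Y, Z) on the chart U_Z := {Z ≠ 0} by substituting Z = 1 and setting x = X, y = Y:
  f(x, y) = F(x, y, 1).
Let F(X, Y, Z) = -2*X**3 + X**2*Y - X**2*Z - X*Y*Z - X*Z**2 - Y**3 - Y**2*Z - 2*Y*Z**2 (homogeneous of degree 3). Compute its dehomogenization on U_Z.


f(x, y) = -2*x**3 + x**2*y - x**2 - x*y - x - y**3 - y**2 - 2*y

On U_Z we set Z = 1. Each monomial c·X^i·Y^j·Z^k in F becomes c·x^i·y^j·1^k = c·x^i·y^j.
Substituting Z = 1: F(X, Y, 1) = -2*x**3 + x**2*y - x**2 - x*y - x - y**3 - y**2 - 2*y.
Note: deg(f) ≤ deg(F) = 3; strict inequality happens when F is divisible by Z (lost terms).


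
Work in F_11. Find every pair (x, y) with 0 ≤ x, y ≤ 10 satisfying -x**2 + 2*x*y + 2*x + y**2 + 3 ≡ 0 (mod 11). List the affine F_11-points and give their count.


Affine F_11-points: {(2, 8), (2, 10), (3, 0), (3, 5), (5, 4), (5, 8), (7, 2), (7, 6), (9, 5), (9, 10), (10, 0), (10, 2)}; count = 12.

For each of the 121 pairs (x, y) ∈ F_11², evaluate f(x, y) mod 11. Record the zeros.
  x = 0: [0↦3, 1↦4, 2↦7, 3↦1, 4↦8, 5↦6, 6↦6, 7↦8, 8↦1, 9↦7, 10↦4]  zeros at y ∈ ∅
  x = 1: [0↦4, 1↦7, 2↦1, 3↦8, 4↦6, 5↦6, 6↦8, 7↦1, 8↦7, 9↦4, 10↦3]  zeros at y ∈ ∅
  x = 2: [0↦3, 1↦8, 2↦4, 3↦2, 4↦2, 5↦4, 6↦8, 7↦3, 8↦0, 9↦10, 10↦0]  zeros at y ∈ {8, 10}
  x = 3: [0↦0, 1↦7, 2↦5, 3↦5, 4↦7, 5↦0, 6↦6, 7↦3, 8↦2, 9↦3, 10↦6]  zeros at y ∈ {0, 5}
  x = 4: [0↦6, 1↦4, 2↦4, 3↦6, 4↦10, 5↦5, 6↦2, 7↦1, 8↦2, 9↦5, 10↦10]  zeros at y ∈ ∅
  x = 5: [0↦10, 1↦10, 2↦1, 3↦5, 4↦0, 5↦8, 6↦7, 7↦8, 8↦0, 9↦5, 10↦1]  zeros at y ∈ {4, 8}
  x = 6: [0↦1, 1↦3, 2↦7, 3↦2, 4↦10, 5↦9, 6↦10, 7↦2, 8↦7, 9↦3, 10↦1]  zeros at y ∈ ∅
  x = 7: [0↦1, 1↦5, 2↦0, 3↦8, 4↦7, 5↦8, 6↦0, 7↦5, 8↦1, 9↦10, 10↦10]  zeros at y ∈ {2, 6}
  x = 8: [0↦10, 1↦5, 2↦2, 3↦1, 4↦2, 5↦5, 6↦10, 7↦6, 8↦4, 9↦4, 10↦6]  zeros at y ∈ ∅
  x = 9: [0↦6, 1↦3, 2↦2, 3↦3, 4↦6, 5↦0, 6↦7, 7↦5, 8↦5, 9↦7, 10↦0]  zeros at y ∈ {5, 10}
  x = 10: [0↦0, 1↦10, 2↦0, 3↦3, 4↦8, 5↦4, 6↦2, 7↦2, 8↦4, 9↦8, 10↦3]  zeros at y ∈ {0, 2}
Collecting zeros: affine points = {(2, 8), (2, 10), (3, 0), (3, 5), (5, 4), (5, 8), (7, 2), (7, 6), (9, 5), (9, 10), (10, 0), (10, 2)}.
Total count |C(F_11)_aff| = 12.


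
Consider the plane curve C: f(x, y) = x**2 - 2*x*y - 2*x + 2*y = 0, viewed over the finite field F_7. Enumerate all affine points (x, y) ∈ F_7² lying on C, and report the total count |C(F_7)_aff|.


Affine F_7-points: {(0, 0), (2, 0), (3, 6), (4, 6), (5, 1), (6, 1)}; count = 6.

For each of the 49 pairs (x, y) ∈ F_7², evaluate f(x, y) mod 7. Record the zeros.
  x = 0: [0↦0, 1↦2, 2↦4, 3↦6, 4↦1, 5↦3, 6↦5]  zeros at y ∈ {0}
  x = 1: [0↦6, 1↦6, 2↦6, 3↦6, 4↦6, 5↦6, 6↦6]  zeros at y ∈ ∅
  x = 2: [0↦0, 1↦5, 2↦3, 3↦1, 4↦6, 5↦4, 6↦2]  zeros at y ∈ {0}
  x = 3: [0↦3, 1↦6, 2↦2, 3↦5, 4↦1, 5↦4, 6↦0]  zeros at y ∈ {6}
  x = 4: [0↦1, 1↦2, 2↦3, 3↦4, 4↦5, 5↦6, 6↦0]  zeros at y ∈ {6}
  x = 5: [0↦1, 1↦0, 2↦6, 3↦5, 4↦4, 5↦3, 6↦2]  zeros at y ∈ {1}
  x = 6: [0↦3, 1↦0, 2↦4, 3↦1, 4↦5, 5↦2, 6↦6]  zeros at y ∈ {1}
Collecting zeros: affine points = {(0, 0), (2, 0), (3, 6), (4, 6), (5, 1), (6, 1)}.
Total count |C(F_7)_aff| = 6.


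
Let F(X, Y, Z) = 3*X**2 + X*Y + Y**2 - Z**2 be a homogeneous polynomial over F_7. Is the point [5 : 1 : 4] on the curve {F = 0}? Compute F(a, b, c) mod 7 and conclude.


F(5,1,4) ≡ 2 (mod 7); P is NOT on the curve.

Evaluate F(5, 1, 4) term-by-term (mod 7).
  3*X**2 ↦ 3·25·1·1 = 75
  X*Y ↦ 1·5·1·1 = 5
  Y**2 ↦ 1·1·1·1 = 1
  -Z**2 ↦ -1·1·1·16 = -16
Sum: F(5, 1, 4) = (75) + (5) + (1) + (-16) = 65.
Reducing mod 7: 65 ≡ 2 (mod 7).
Since F(a, b, c) ≡ 2 ≠ 0 (mod 7), P does NOT lie on the curve.


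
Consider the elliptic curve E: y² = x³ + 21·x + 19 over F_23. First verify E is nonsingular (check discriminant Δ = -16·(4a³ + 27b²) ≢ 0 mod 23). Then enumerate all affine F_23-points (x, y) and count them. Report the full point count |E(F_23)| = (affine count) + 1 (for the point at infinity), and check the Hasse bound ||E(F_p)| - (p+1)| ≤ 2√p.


Affine points = {(1, 8), (1, 15), (2, 0), (4, 11), (4, 12), (6, 4), (6, 19), (7, 7), (7, 16), (8, 3), (8, 20), (15, 11), (15, 12), (16, 9), (16, 14), (19, 3), (19, 20)}; affine count = 17; |E(F_23)| = 18.

Discriminant check: Δ ∝ 4a³ + 27b² = 4·21³ + 27·19² = 4·9261 + 27·361 ≡ 9 (mod 23). Nonzero ⇒ E is nonsingular.
For each x ∈ F_23, compute rhs = x³ + 21·x + 19 mod 23, then count y ∈ F_23 with y² ≡ rhs.
  x = 0: rhs = 19, matching y values: none (0 points).
  x = 1: rhs = 18, matching y values: 8, 15 (2 points).
  x = 2: rhs = 0, matching y values: 0 (1 points).
  x = 3: rhs = 17, matching y values: none (0 points).
  x = 4: rhs = 6, matching y values: 11, 12 (2 points).
  x = 5: rhs = 19, matching y values: none (0 points).
  x = 6: rhs = 16, matching y values: 4, 19 (2 points).
  x = 7: rhs = 3, matching y values: 7, 16 (2 points).
  x = 8: rhs = 9, matching y values: 3, 20 (2 points).
  x = 9: rhs = 17, matching y values: none (0 points).
  x = 10: rhs = 10, matching y values: none (0 points).
  x = 11: rhs = 17, matching y values: none (0 points).
  x = 12: rhs = 21, matching y values: none (0 points).
  x = 13: rhs = 5, matching y values: none (0 points).
  x = 14: rhs = 21, matching y values: none (0 points).
  x = 15: rhs = 6, matching y values: 11, 12 (2 points).
  x = 16: rhs = 12, matching y values: 9, 14 (2 points).
  x = 17: rhs = 22, matching y values: none (0 points).
  x = 18: rhs = 19, matching y values: none (0 points).
  x = 19: rhs = 9, matching y values: 3, 20 (2 points).
  x = 20: rhs = 21, matching y values: none (0 points).
  x = 21: rhs = 15, matching y values: none (0 points).
  x = 22: rhs = 20, matching y values: none (0 points).
Total affine count: 17.
Full point count |E(F_23)| = 17 + 1 = 18.
Hasse bound: |18 − (23+1)| = |-6| = 6 ≤ 2√23 ≈ 9.5917 ✓.


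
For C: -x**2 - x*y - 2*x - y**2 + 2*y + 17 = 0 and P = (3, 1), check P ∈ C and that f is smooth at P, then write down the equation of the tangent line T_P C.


Tangent line at P: -9*x - 3*y + 30 = 0.

Step 1: f(3, 1) = 0, so P lies on C.
Step 2: partial derivatives
  f_x(x, y) = -2*x - y - 2, f_y(x, y) = -x - 2*y + 2.
  f_x(P) = -9, f_y(P) = -3 (gradient nonzero, so P is smooth).
Step 3: tangent line at P: -9·(x − 3) + -3·(y − 1) = 0.
Expanding: -9*x - 3*y + 30 = 0.


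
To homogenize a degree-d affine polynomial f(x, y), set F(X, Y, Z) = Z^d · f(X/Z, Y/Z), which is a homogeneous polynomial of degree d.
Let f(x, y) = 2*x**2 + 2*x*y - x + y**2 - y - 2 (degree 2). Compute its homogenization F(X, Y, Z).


F(X, Y, Z) = 2*X**2 + 2*X*Y - X*Z + Y**2 - Y*Z - 2*Z**2

deg(f) = 2.
Substitute x = X/Z, y = Y/Z into f, then multiply by Z^2.
  monomial 2·x^2·y^0 ↦ 2·X^2·Y^0·Z^0.
  monomial 2·x^1·y^1 ↦ 2·X^1·Y^1·Z^0.
  monomial -1·x^1·y^0 ↦ -1·X^1·Y^0·Z^1.
  monomial 1·x^0·y^2 ↦ 1·X^0·Y^2·Z^0.
  monomial -1·x^0·y^1 ↦ -1·X^0·Y^1·Z^1.
  monomial -2·x^0·y^0 ↦ -2·X^0·Y^0·Z^2.
Collecting: F(X, Y, Z) = 2*X**2 + 2*X*Y - X*Z + Y**2 - Y*Z - 2*Z**2.


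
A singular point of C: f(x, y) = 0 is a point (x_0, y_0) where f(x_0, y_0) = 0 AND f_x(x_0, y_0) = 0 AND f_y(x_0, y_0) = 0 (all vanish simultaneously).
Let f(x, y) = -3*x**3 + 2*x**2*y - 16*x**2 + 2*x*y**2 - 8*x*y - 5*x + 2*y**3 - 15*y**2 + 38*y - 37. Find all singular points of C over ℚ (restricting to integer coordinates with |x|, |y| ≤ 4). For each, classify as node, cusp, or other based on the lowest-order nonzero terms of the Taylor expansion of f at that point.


Singular points: {(-1, 3)}; classification: node.

Compute partial derivatives:
  f_x = -9*x**2 + 4*x*y - 32*x + 2*y**2 - 8*y - 5.
  f_y = 2*x**2 + 4*x*y - 8*x + 6*y**2 - 30*y + 38.
Scan x_0 ∈ {−4, ..., 4}. For each x_0, f_y(x_0, y) is a polynomial in y; find its integer roots y ∈ {−4, ..., 4}, then test f_x and f at those candidates.
  x = -4: f_y(-4, y) = 6*y**2 - 46*y + 102; no integer root y with |y| ≤ 4.
  x = -3: f_y(-3, y) = 6*y**2 - 42*y + 80; no integer root y with |y| ≤ 4.
  x = -2: f_y(-2, y) = 6*y**2 - 38*y + 62; no integer root y with |y| ≤ 4.
  x = -1: f_y(-1, y) = 6*y**2 - 34*y + 48; vanishes at y ∈ {3}. (-1, 3): f_x = 0, f = 0 — SINGULAR.
  x = 0: f_y(0, y) = 6*y**2 - 30*y + 38; no integer root y with |y| ≤ 4.
  x = 1: f_y(1, y) = 6*y**2 - 26*y + 32; no integer root y with |y| ≤ 4.
  x = 2: f_y(2, y) = 6*y**2 - 22*y + 30; no integer root y with |y| ≤ 4.
  x = 3: f_y(3, y) = 6*y**2 - 18*y + 32; no integer root y with |y| ≤ 4.
  x = 4: f_y(4, y) = 6*y**2 - 14*y + 38; no integer root y with |y| ≤ 4.
Only singular point on the grid: (-1, 3).
Classify: substitute x = -1 + u, y = 3 + v and expand: f = -3*u**3 + 2*u**2*v - u**2 + 2*u*v**2 + 2*v**3 + v**2.
No constant or linear terms (consistent with a singular point). Quadratic part: -u**2 + v**2. Cubic part: -3*u**3 + 2*u**2*v + 2*u*v**2 + 2*v**3.
The quadratic part v**2 - u**2 = (v − u)(v + u) splits into two distinct linear factors, so there are two distinct tangent lines y − 3 = ±(x − -1) — this is a node (ordinary double point).
Classification: node.


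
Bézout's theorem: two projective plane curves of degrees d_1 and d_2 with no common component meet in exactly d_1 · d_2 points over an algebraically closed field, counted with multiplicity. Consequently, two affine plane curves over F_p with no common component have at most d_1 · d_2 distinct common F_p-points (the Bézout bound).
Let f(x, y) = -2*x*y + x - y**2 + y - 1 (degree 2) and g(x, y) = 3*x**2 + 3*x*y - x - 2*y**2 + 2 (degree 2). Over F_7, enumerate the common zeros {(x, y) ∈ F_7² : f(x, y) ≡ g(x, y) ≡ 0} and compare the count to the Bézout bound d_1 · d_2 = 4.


Common zeros: ∅; count = 0; Bézout bound = 4.

deg(f) = 2, deg(g) = 2, so Bézout bound = 4.
Scan x ∈ F_7. For each x, list the y ∈ F_7 with f(x, y) ≡ 0 and those with g(x, y) ≡ 0 (mod 7); the common zeros in that column are the intersection.
  x = 0: f ≡ 0 at y ∈ {3, 5}; g ≡ 0 at y ∈ {1, 6}; common: ∅.
  x = 1: f ≡ 0 at y ∈ {0, 6}; g ≡ 0 at y ∈ ∅; common: ∅.
  x = 2: f ≡ 0 at y ∈ ∅; g ≡ 0 at y ∈ ∅; common: ∅.
  x = 3: f ≡ 0 at y ∈ ∅; g ≡ 0 at y ∈ {3, 5}; common: ∅.
  x = 4: f ≡ 0 at y ∈ ∅; g ≡ 0 at y ∈ {1, 5}; common: ∅.
  x = 5: f ≡ 0 at y ∈ ∅; g ≡ 0 at y ∈ ∅; common: ∅.
  x = 6: f ≡ 0 at y ∈ {1, 2}; g ≡ 0 at y ∈ {3, 6}; common: ∅.
Collecting: common zeros = ∅, so the count is 0.
Comparison with the Bézout bound: 0 ≤ 4 = deg(f)·deg(g), as expected for curves with no common component (the affine F_7-count falls short of the bound because intersections may lie at infinity, over extension fields, or carry multiplicity).


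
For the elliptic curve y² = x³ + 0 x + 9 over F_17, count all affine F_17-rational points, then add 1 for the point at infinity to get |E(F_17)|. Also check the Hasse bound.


Affine points = {(0, 3), (0, 14), (2, 0), (3, 6), (3, 11), (5, 7), (5, 10), (6, 2), (6, 15), (13, 8), (13, 9), (14, 4), (14, 13), (15, 1), (15, 16), (16, 5), (16, 12)}; affine count = 17; |E(F_17)| = 18.

Discriminant check: Δ ∝ 4a³ + 27b² = 4·0³ + 27·9² = 4·0 + 27·81 ≡ 11 (mod 17). Nonzero ⇒ E is nonsingular.
For each x ∈ F_17, compute rhs = x³ + 0·x + 9 mod 17, then count y ∈ F_17 with y² ≡ rhs.
  x = 0: rhs = 9, matching y values: 3, 14 (2 points).
  x = 1: rhs = 10, matching y values: none (0 points).
  x = 2: rhs = 0, matching y values: 0 (1 points).
  x = 3: rhs = 2, matching y values: 6, 11 (2 points).
  x = 4: rhs = 5, matching y values: none (0 points).
  x = 5: rhs = 15, matching y values: 7, 10 (2 points).
  x = 6: rhs = 4, matching y values: 2, 15 (2 points).
  x = 7: rhs = 12, matching y values: none (0 points).
  x = 8: rhs = 11, matching y values: none (0 points).
  x = 9: rhs = 7, matching y values: none (0 points).
  x = 10: rhs = 6, matching y values: none (0 points).
  x = 11: rhs = 14, matching y values: none (0 points).
  x = 12: rhs = 3, matching y values: none (0 points).
  x = 13: rhs = 13, matching y values: 8, 9 (2 points).
  x = 14: rhs = 16, matching y values: 4, 13 (2 points).
  x = 15: rhs = 1, matching y values: 1, 16 (2 points).
  x = 16: rhs = 8, matching y values: 5, 12 (2 points).
Total affine count: 17.
Full point count |E(F_17)| = 17 + 1 = 18.
Hasse bound: |18 − (17+1)| = |0| = 0 ≤ 2√17 ≈ 8.2462 ✓.


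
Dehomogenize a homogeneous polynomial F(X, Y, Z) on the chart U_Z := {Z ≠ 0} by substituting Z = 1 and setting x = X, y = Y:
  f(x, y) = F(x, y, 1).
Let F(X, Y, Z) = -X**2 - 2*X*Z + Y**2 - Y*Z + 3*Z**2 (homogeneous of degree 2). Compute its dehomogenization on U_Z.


f(x, y) = -x**2 - 2*x + y**2 - y + 3

On U_Z we set Z = 1. Each monomial c·X^i·Y^j·Z^k in F becomes c·x^i·y^j·1^k = c·x^i·y^j.
Substituting Z = 1: F(X, Y, 1) = -x**2 - 2*x + y**2 - y + 3.
Note: deg(f) ≤ deg(F) = 2; strict inequality happens when F is divisible by Z (lost terms).


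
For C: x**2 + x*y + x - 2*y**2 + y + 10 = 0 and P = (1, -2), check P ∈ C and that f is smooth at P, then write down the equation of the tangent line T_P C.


Tangent line at P: x + 10*y + 19 = 0.

Step 1: f(1, -2) = 0, so P lies on C.
Step 2: partial derivatives
  f_x(x, y) = 2*x + y + 1, f_y(x, y) = x - 4*y + 1.
  f_x(P) = 1, f_y(P) = 10 (gradient nonzero, so P is smooth).
Step 3: tangent line at P: 1·(x − 1) + 10·(y − -2) = 0.
Expanding: x + 10*y + 19 = 0.


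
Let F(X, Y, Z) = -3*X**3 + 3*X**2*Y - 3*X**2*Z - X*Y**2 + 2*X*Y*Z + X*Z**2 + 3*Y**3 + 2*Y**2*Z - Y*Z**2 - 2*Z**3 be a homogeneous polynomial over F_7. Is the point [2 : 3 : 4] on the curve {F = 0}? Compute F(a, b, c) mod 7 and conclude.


F(2,3,4) ≡ 3 (mod 7); P is NOT on the curve.

Evaluate F(2, 3, 4) term-by-term (mod 7).
  -3*X**3 ↦ -3·8·1·1 = -24
  3*X**2*Y ↦ 3·4·3·1 = 36
  -3*X**2*Z ↦ -3·4·1·4 = -48
  -X*Y**2 ↦ -1·2·9·1 = -18
  2*X*Y*Z ↦ 2·2·3·4 = 48
  X*Z**2 ↦ 1·2·1·16 = 32
  3*Y**3 ↦ 3·1·27·1 = 81
  2*Y**2*Z ↦ 2·1·9·4 = 72
  -Y*Z**2 ↦ -1·1·3·16 = -48
  -2*Z**3 ↦ -2·1·1·64 = -128
Sum: F(2, 3, 4) = (-24) + (36) + (-48) + (-18) + (48) + (32) + (81) + (72) + (-48) + (-128) = 3.
Reducing mod 7: 3 ≡ 3 (mod 7).
Since F(a, b, c) ≡ 3 ≠ 0 (mod 7), P does NOT lie on the curve.


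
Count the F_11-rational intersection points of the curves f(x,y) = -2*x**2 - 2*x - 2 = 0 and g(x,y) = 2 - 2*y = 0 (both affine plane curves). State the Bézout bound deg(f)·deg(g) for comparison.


Common zeros: ∅; count = 0; Bézout bound = 2.

deg(f) = 2, deg(g) = 1, so Bézout bound = 2.
Scan x ∈ F_11. For each x, list the y ∈ F_11 with f(x, y) ≡ 0 and those with g(x, y) ≡ 0 (mod 11); the common zeros in that column are the intersection.
  x = 0: f ≡ 0 at y ∈ ∅; g ≡ 0 at y ∈ {1}; common: ∅.
  x = 1: f ≡ 0 at y ∈ ∅; g ≡ 0 at y ∈ {1}; common: ∅.
  x = 2: f ≡ 0 at y ∈ ∅; g ≡ 0 at y ∈ {1}; common: ∅.
  x = 3: f ≡ 0 at y ∈ ∅; g ≡ 0 at y ∈ {1}; common: ∅.
  x = 4: f ≡ 0 at y ∈ ∅; g ≡ 0 at y ∈ {1}; common: ∅.
  x = 5: f ≡ 0 at y ∈ ∅; g ≡ 0 at y ∈ {1}; common: ∅.
  x = 6: f ≡ 0 at y ∈ ∅; g ≡ 0 at y ∈ {1}; common: ∅.
  x = 7: f ≡ 0 at y ∈ ∅; g ≡ 0 at y ∈ {1}; common: ∅.
  x = 8: f ≡ 0 at y ∈ ∅; g ≡ 0 at y ∈ {1}; common: ∅.
  x = 9: f ≡ 0 at y ∈ ∅; g ≡ 0 at y ∈ {1}; common: ∅.
  x = 10: f ≡ 0 at y ∈ ∅; g ≡ 0 at y ∈ {1}; common: ∅.
Collecting: common zeros = ∅, so the count is 0.
Comparison with the Bézout bound: 0 ≤ 2 = deg(f)·deg(g), as expected for curves with no common component (the affine F_11-count falls short of the bound because intersections may lie at infinity, over extension fields, or carry multiplicity).


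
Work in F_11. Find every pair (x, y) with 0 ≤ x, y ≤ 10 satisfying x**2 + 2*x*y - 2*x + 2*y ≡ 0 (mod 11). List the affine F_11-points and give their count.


Affine F_11-points: {(0, 0), (1, 3), (2, 0), (3, 1), (4, 8), (5, 7), (6, 3), (7, 4), (8, 1), (9, 4)}; count = 10.

For each of the 121 pairs (x, y) ∈ F_11², evaluate f(x, y) mod 11. Record the zeros.
  x = 0: [0↦0, 1↦2, 2↦4, 3↦6, 4↦8, 5↦10, 6↦1, 7↦3, 8↦5, 9↦7, 10↦9]  zeros at y ∈ {0}
  x = 1: [0↦10, 1↦3, 2↦7, 3↦0, 4↦4, 5↦8, 6↦1, 7↦5, 8↦9, 9↦2, 10↦6]  zeros at y ∈ {3}
  x = 2: [0↦0, 1↦6, 2↦1, 3↦7, 4↦2, 5↦8, 6↦3, 7↦9, 8↦4, 9↦10, 10↦5]  zeros at y ∈ {0}
  x = 3: [0↦3, 1↦0, 2↦8, 3↦5, 4↦2, 5↦10, 6↦7, 7↦4, 8↦1, 9↦9, 10↦6]  zeros at y ∈ {1}
  x = 4: [0↦8, 1↦7, 2↦6, 3↦5, 4↦4, 5↦3, 6↦2, 7↦1, 8↦0, 9↦10, 10↦9]  zeros at y ∈ {8}
  x = 5: [0↦4, 1↦5, 2↦6, 3↦7, 4↦8, 5↦9, 6↦10, 7↦0, 8↦1, 9↦2, 10↦3]  zeros at y ∈ {7}
  x = 6: [0↦2, 1↦5, 2↦8, 3↦0, 4↦3, 5↦6, 6↦9, 7↦1, 8↦4, 9↦7, 10↦10]  zeros at y ∈ {3}
  x = 7: [0↦2, 1↦7, 2↦1, 3↦6, 4↦0, 5↦5, 6↦10, 7↦4, 8↦9, 9↦3, 10↦8]  zeros at y ∈ {4}
  x = 8: [0↦4, 1↦0, 2↦7, 3↦3, 4↦10, 5↦6, 6↦2, 7↦9, 8↦5, 9↦1, 10↦8]  zeros at y ∈ {1}
  x = 9: [0↦8, 1↦6, 2↦4, 3↦2, 4↦0, 5↦9, 6↦7, 7↦5, 8↦3, 9↦1, 10↦10]  zeros at y ∈ {4}
  x = 10: [0↦3, 1↦3, 2↦3, 3↦3, 4↦3, 5↦3, 6↦3, 7↦3, 8↦3, 9↦3, 10↦3]  zeros at y ∈ ∅
Collecting zeros: affine points = {(0, 0), (1, 3), (2, 0), (3, 1), (4, 8), (5, 7), (6, 3), (7, 4), (8, 1), (9, 4)}.
Total count |C(F_11)_aff| = 10.


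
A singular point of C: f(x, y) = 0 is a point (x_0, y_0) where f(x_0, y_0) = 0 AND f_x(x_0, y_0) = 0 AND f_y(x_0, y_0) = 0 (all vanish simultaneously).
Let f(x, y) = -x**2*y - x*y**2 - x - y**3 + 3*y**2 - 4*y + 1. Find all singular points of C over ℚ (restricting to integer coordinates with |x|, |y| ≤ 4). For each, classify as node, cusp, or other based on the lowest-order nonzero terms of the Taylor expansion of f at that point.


Singular points: {(-1, 1)}; classification: node.

Compute partial derivatives:
  f_x = -2*x*y - y**2 - 1.
  f_y = -x**2 - 2*x*y - 3*y**2 + 6*y - 4.
Scan x_0 ∈ {−4, ..., 4}. For each x_0, f_y(x_0, y) is a polynomial in y; find its integer roots y ∈ {−4, ..., 4}, then test f_x and f at those candidates.
  x = -4: f_y(-4, y) = -3*y**2 + 14*y - 20; no integer root y with |y| ≤ 4.
  x = -3: f_y(-3, y) = -3*y**2 + 12*y - 13; no integer root y with |y| ≤ 4.
  x = -2: f_y(-2, y) = -3*y**2 + 10*y - 8; vanishes at y ∈ {2}. (-2, 2): f_x = 3 ≠ 0.
  x = -1: f_y(-1, y) = -3*y**2 + 8*y - 5; vanishes at y ∈ {1}. (-1, 1): f_x = 0, f = 0 — SINGULAR.
  x = 0: f_y(0, y) = -3*y**2 + 6*y - 4; no integer root y with |y| ≤ 4.
  x = 1: f_y(1, y) = -3*y**2 + 4*y - 5; no integer root y with |y| ≤ 4.
  x = 2: f_y(2, y) = -3*y**2 + 2*y - 8; no integer root y with |y| ≤ 4.
  x = 3: f_y(3, y) = -3*y**2 - 13; no integer root y with |y| ≤ 4.
  x = 4: f_y(4, y) = -3*y**2 - 2*y - 20; no integer root y with |y| ≤ 4.
Only singular point on the grid: (-1, 1).
Classify: substitute x = -1 + u, y = 1 + v and expand: f = -u**2*v - u**2 - u*v**2 - v**3 + v**2.
No constant or linear terms (consistent with a singular point). Quadratic part: -u**2 + v**2. Cubic part: -u**2*v - u*v**2 - v**3.
The quadratic part v**2 - u**2 = (v − u)(v + u) splits into two distinct linear factors, so there are two distinct tangent lines y − 1 = ±(x − -1) — this is a node (ordinary double point).
Classification: node.


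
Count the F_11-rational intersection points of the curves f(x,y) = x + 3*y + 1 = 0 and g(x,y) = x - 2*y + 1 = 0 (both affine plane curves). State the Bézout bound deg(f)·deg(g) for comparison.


Common zeros: {(10, 0)}; count = 1; Bézout bound = 1.

deg(f) = 1, deg(g) = 1, so Bézout bound = 1.
Scan x ∈ F_11. For each x, list the y ∈ F_11 with f(x, y) ≡ 0 and those with g(x, y) ≡ 0 (mod 11); the common zeros in that column are the intersection.
  x = 0: f ≡ 0 at y ∈ {7}; g ≡ 0 at y ∈ {6}; common: ∅.
  x = 1: f ≡ 0 at y ∈ {3}; g ≡ 0 at y ∈ {1}; common: ∅.
  x = 2: f ≡ 0 at y ∈ {10}; g ≡ 0 at y ∈ {7}; common: ∅.
  x = 3: f ≡ 0 at y ∈ {6}; g ≡ 0 at y ∈ {2}; common: ∅.
  x = 4: f ≡ 0 at y ∈ {2}; g ≡ 0 at y ∈ {8}; common: ∅.
  x = 5: f ≡ 0 at y ∈ {9}; g ≡ 0 at y ∈ {3}; common: ∅.
  x = 6: f ≡ 0 at y ∈ {5}; g ≡ 0 at y ∈ {9}; common: ∅.
  x = 7: f ≡ 0 at y ∈ {1}; g ≡ 0 at y ∈ {4}; common: ∅.
  x = 8: f ≡ 0 at y ∈ {8}; g ≡ 0 at y ∈ {10}; common: ∅.
  x = 9: f ≡ 0 at y ∈ {4}; g ≡ 0 at y ∈ {5}; common: ∅.
  x = 10: f ≡ 0 at y ∈ {0}; g ≡ 0 at y ∈ {0}; common: {0}.
Collecting: common zeros = {(10, 0)}, so the count is 1.
Comparison with the Bézout bound: 1 ≤ 1 = deg(f)·deg(g), as expected for curves with no common component (the bound is attained).


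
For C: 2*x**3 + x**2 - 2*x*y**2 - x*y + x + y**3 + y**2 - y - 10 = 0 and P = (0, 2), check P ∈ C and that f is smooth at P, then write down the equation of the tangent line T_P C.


Tangent line at P: -9*x + 15*y - 30 = 0.

Step 1: f(0, 2) = 0, so P lies on C.
Step 2: partial derivatives
  f_x(x, y) = 6*x**2 + 2*x - 2*y**2 - y + 1, f_y(x, y) = -4*x*y - x + 3*y**2 + 2*y - 1.
  f_x(P) = -9, f_y(P) = 15 (gradient nonzero, so P is smooth).
Step 3: tangent line at P: -9·(x − 0) + 15·(y − 2) = 0.
Expanding: -9*x + 15*y - 30 = 0.


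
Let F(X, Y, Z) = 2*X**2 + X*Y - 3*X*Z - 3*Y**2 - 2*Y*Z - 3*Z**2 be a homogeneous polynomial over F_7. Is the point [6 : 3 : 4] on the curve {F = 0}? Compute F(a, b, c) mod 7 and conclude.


F(6,3,4) ≡ 3 (mod 7); P is NOT on the curve.

Evaluate F(6, 3, 4) term-by-term (mod 7).
  2*X**2 ↦ 2·36·1·1 = 72
  X*Y ↦ 1·6·3·1 = 18
  -3*X*Z ↦ -3·6·1·4 = -72
  -3*Y**2 ↦ -3·1·9·1 = -27
  -2*Y*Z ↦ -2·1·3·4 = -24
  -3*Z**2 ↦ -3·1·1·16 = -48
Sum: F(6, 3, 4) = (72) + (18) + (-72) + (-27) + (-24) + (-48) = -81.
Reducing mod 7: -81 ≡ 3 (mod 7).
Since F(a, b, c) ≡ 3 ≠ 0 (mod 7), P does NOT lie on the curve.


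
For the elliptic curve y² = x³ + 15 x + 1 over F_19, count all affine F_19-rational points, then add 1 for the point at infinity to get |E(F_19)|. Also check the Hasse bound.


Affine points = {(0, 1), (0, 18), (1, 6), (1, 13), (2, 1), (2, 18), (3, 4), (3, 15), (4, 7), (4, 12), (5, 7), (5, 12), (8, 5), (8, 14), (10, 7), (10, 12), (12, 3), (12, 16), (16, 9), (16, 10), (17, 1), (17, 18), (18, 2), (18, 17)}; affine count = 24; |E(F_19)| = 25.

Discriminant check: Δ ∝ 4a³ + 27b² = 4·15³ + 27·1² = 4·3375 + 27·1 ≡ 18 (mod 19). Nonzero ⇒ E is nonsingular.
For each x ∈ F_19, compute rhs = x³ + 15·x + 1 mod 19, then count y ∈ F_19 with y² ≡ rhs.
  x = 0: rhs = 1, matching y values: 1, 18 (2 points).
  x = 1: rhs = 17, matching y values: 6, 13 (2 points).
  x = 2: rhs = 1, matching y values: 1, 18 (2 points).
  x = 3: rhs = 16, matching y values: 4, 15 (2 points).
  x = 4: rhs = 11, matching y values: 7, 12 (2 points).
  x = 5: rhs = 11, matching y values: 7, 12 (2 points).
  x = 6: rhs = 3, matching y values: none (0 points).
  x = 7: rhs = 12, matching y values: none (0 points).
  x = 8: rhs = 6, matching y values: 5, 14 (2 points).
  x = 9: rhs = 10, matching y values: none (0 points).
  x = 10: rhs = 11, matching y values: 7, 12 (2 points).
  x = 11: rhs = 15, matching y values: none (0 points).
  x = 12: rhs = 9, matching y values: 3, 16 (2 points).
  x = 13: rhs = 18, matching y values: none (0 points).
  x = 14: rhs = 10, matching y values: none (0 points).
  x = 15: rhs = 10, matching y values: none (0 points).
  x = 16: rhs = 5, matching y values: 9, 10 (2 points).
  x = 17: rhs = 1, matching y values: 1, 18 (2 points).
  x = 18: rhs = 4, matching y values: 2, 17 (2 points).
Total affine count: 24.
Full point count |E(F_19)| = 24 + 1 = 25.
Hasse bound: |25 − (19+1)| = |5| = 5 ≤ 2√19 ≈ 8.7178 ✓.


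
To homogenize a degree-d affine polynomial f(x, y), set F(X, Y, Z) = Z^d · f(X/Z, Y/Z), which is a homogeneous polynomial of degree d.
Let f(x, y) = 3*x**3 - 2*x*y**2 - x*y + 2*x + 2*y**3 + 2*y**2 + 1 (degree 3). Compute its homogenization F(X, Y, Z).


F(X, Y, Z) = 3*X**3 - 2*X*Y**2 - X*Y*Z + 2*X*Z**2 + 2*Y**3 + 2*Y**2*Z + Z**3

deg(f) = 3.
Substitute x = X/Z, y = Y/Z into f, then multiply by Z^3.
  monomial 3·x^3·y^0 ↦ 3·X^3·Y^0·Z^0.
  monomial -2·x^1·y^2 ↦ -2·X^1·Y^2·Z^0.
  monomial -1·x^1·y^1 ↦ -1·X^1·Y^1·Z^1.
  monomial 2·x^1·y^0 ↦ 2·X^1·Y^0·Z^2.
  monomial 2·x^0·y^3 ↦ 2·X^0·Y^3·Z^0.
  monomial 2·x^0·y^2 ↦ 2·X^0·Y^2·Z^1.
  monomial 1·x^0·y^0 ↦ 1·X^0·Y^0·Z^3.
Collecting: F(X, Y, Z) = 3*X**3 - 2*X*Y**2 - X*Y*Z + 2*X*Z**2 + 2*Y**3 + 2*Y**2*Z + Z**3.


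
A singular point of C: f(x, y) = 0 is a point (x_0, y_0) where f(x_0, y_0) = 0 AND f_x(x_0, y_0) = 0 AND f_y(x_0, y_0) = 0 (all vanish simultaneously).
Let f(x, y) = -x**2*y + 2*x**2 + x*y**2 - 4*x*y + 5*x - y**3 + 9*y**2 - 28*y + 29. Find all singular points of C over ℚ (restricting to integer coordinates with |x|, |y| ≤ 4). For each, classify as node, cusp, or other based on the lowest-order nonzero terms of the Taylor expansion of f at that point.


Singular points: {(1, 3)}; classification: node.

Compute partial derivatives:
  f_x = -2*x*y + 4*x + y**2 - 4*y + 5.
  f_y = -x**2 + 2*x*y - 4*x - 3*y**2 + 18*y - 28.
Scan x_0 ∈ {−4, ..., 4}. For each x_0, f_y(x_0, y) is a polynomial in y; find its integer roots y ∈ {−4, ..., 4}, then test f_x and f at those candidates.
  x = -4: f_y(-4, y) = -3*y**2 + 10*y - 28; no integer root y with |y| ≤ 4.
  x = -3: f_y(-3, y) = -3*y**2 + 12*y - 25; no integer root y with |y| ≤ 4.
  x = -2: f_y(-2, y) = -3*y**2 + 14*y - 24; no integer root y with |y| ≤ 4.
  x = -1: f_y(-1, y) = -3*y**2 + 16*y - 25; no integer root y with |y| ≤ 4.
  x = 0: f_y(0, y) = -3*y**2 + 18*y - 28; no integer root y with |y| ≤ 4.
  x = 1: f_y(1, y) = -3*y**2 + 20*y - 33; vanishes at y ∈ {3}. (1, 3): f_x = 0, f = 0 — SINGULAR.
  x = 2: f_y(2, y) = -3*y**2 + 22*y - 40; vanishes at y ∈ {4}. (2, 4): f_x = -3 ≠ 0.
  x = 3: f_y(3, y) = -3*y**2 + 24*y - 49; no integer root y with |y| ≤ 4.
  x = 4: f_y(4, y) = -3*y**2 + 26*y - 60; no integer root y with |y| ≤ 4.
Only singular point on the grid: (1, 3).
Classify: substitute x = 1 + u, y = 3 + v and expand: f = -u**2*v - u**2 + u*v**2 - v**3 + v**2.
No constant or linear terms (consistent with a singular point). Quadratic part: -u**2 + v**2. Cubic part: -u**2*v + u*v**2 - v**3.
The quadratic part v**2 - u**2 = (v − u)(v + u) splits into two distinct linear factors, so there are two distinct tangent lines y − 3 = ±(x − 1) — this is a node (ordinary double point).
Classification: node.


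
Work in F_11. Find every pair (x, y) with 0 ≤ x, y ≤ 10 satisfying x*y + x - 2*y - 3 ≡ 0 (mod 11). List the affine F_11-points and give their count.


Affine F_11-points: {(0, 4), (1, 9), (3, 0), (4, 5), (5, 3), (6, 2), (7, 8), (8, 1), (9, 7), (10, 6)}; count = 10.

For each of the 121 pairs (x, y) ∈ F_11², evaluate f(x, y) mod 11. Record the zeros.
  x = 0: [0↦8, 1↦6, 2↦4, 3↦2, 4↦0, 5↦9, 6↦7, 7↦5, 8↦3, 9↦1, 10↦10]  zeros at y ∈ {4}
  x = 1: [0↦9, 1↦8, 2↦7, 3↦6, 4↦5, 5↦4, 6↦3, 7↦2, 8↦1, 9↦0, 10↦10]  zeros at y ∈ {9}
  x = 2: [0↦10, 1↦10, 2↦10, 3↦10, 4↦10, 5↦10, 6↦10, 7↦10, 8↦10, 9↦10, 10↦10]  zeros at y ∈ ∅
  x = 3: [0↦0, 1↦1, 2↦2, 3↦3, 4↦4, 5↦5, 6↦6, 7↦7, 8↦8, 9↦9, 10↦10]  zeros at y ∈ {0}
  x = 4: [0↦1, 1↦3, 2↦5, 3↦7, 4↦9, 5↦0, 6↦2, 7↦4, 8↦6, 9↦8, 10↦10]  zeros at y ∈ {5}
  x = 5: [0↦2, 1↦5, 2↦8, 3↦0, 4↦3, 5↦6, 6↦9, 7↦1, 8↦4, 9↦7, 10↦10]  zeros at y ∈ {3}
  x = 6: [0↦3, 1↦7, 2↦0, 3↦4, 4↦8, 5↦1, 6↦5, 7↦9, 8↦2, 9↦6, 10↦10]  zeros at y ∈ {2}
  x = 7: [0↦4, 1↦9, 2↦3, 3↦8, 4↦2, 5↦7, 6↦1, 7↦6, 8↦0, 9↦5, 10↦10]  zeros at y ∈ {8}
  x = 8: [0↦5, 1↦0, 2↦6, 3↦1, 4↦7, 5↦2, 6↦8, 7↦3, 8↦9, 9↦4, 10↦10]  zeros at y ∈ {1}
  x = 9: [0↦6, 1↦2, 2↦9, 3↦5, 4↦1, 5↦8, 6↦4, 7↦0, 8↦7, 9↦3, 10↦10]  zeros at y ∈ {7}
  x = 10: [0↦7, 1↦4, 2↦1, 3↦9, 4↦6, 5↦3, 6↦0, 7↦8, 8↦5, 9↦2, 10↦10]  zeros at y ∈ {6}
Collecting zeros: affine points = {(0, 4), (1, 9), (3, 0), (4, 5), (5, 3), (6, 2), (7, 8), (8, 1), (9, 7), (10, 6)}.
Total count |C(F_11)_aff| = 10.


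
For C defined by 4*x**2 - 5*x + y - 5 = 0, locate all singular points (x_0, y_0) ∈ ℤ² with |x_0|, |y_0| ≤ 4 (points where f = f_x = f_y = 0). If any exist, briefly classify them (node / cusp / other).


No singular points in the scanned grid; C is smooth there.

Compute partial derivatives:
  f_x = 8*x - 5.
  f_y = 1.
f_y = 1 is a nonzero constant, so f_y never vanishes: no point (x, y) can satisfy f = f_x = f_y = 0. In particular no (x, y) ∈ {−4, ..., 4}² is singular; the curve is smooth.


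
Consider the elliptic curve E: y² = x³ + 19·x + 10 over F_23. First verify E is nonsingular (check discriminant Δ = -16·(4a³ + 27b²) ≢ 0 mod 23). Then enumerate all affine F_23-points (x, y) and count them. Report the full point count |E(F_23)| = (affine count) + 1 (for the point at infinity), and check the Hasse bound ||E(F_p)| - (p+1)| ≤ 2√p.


Affine points = {(3, 5), (3, 18), (4, 9), (4, 14), (5, 0), (6, 8), (6, 15), (7, 7), (7, 16), (9, 6), (9, 17), (10, 2), (10, 21), (11, 3), (11, 20), (13, 4), (13, 19), (15, 6), (15, 17), (17, 5), (17, 18), (19, 10), (19, 13), (20, 8), (20, 15), (22, 6), (22, 17)}; affine count = 27; |E(F_23)| = 28.

Discriminant check: Δ ∝ 4a³ + 27b² = 4·19³ + 27·10² = 4·6859 + 27·100 ≡ 6 (mod 23). Nonzero ⇒ E is nonsingular.
For each x ∈ F_23, compute rhs = x³ + 19·x + 10 mod 23, then count y ∈ F_23 with y² ≡ rhs.
  x = 0: rhs = 10, matching y values: none (0 points).
  x = 1: rhs = 7, matching y values: none (0 points).
  x = 2: rhs = 10, matching y values: none (0 points).
  x = 3: rhs = 2, matching y values: 5, 18 (2 points).
  x = 4: rhs = 12, matching y values: 9, 14 (2 points).
  x = 5: rhs = 0, matching y values: 0 (1 points).
  x = 6: rhs = 18, matching y values: 8, 15 (2 points).
  x = 7: rhs = 3, matching y values: 7, 16 (2 points).
  x = 8: rhs = 7, matching y values: none (0 points).
  x = 9: rhs = 13, matching y values: 6, 17 (2 points).
  x = 10: rhs = 4, matching y values: 2, 21 (2 points).
  x = 11: rhs = 9, matching y values: 3, 20 (2 points).
  x = 12: rhs = 11, matching y values: none (0 points).
  x = 13: rhs = 16, matching y values: 4, 19 (2 points).
  x = 14: rhs = 7, matching y values: none (0 points).
  x = 15: rhs = 13, matching y values: 6, 17 (2 points).
  x = 16: rhs = 17, matching y values: none (0 points).
  x = 17: rhs = 2, matching y values: 5, 18 (2 points).
  x = 18: rhs = 20, matching y values: none (0 points).
  x = 19: rhs = 8, matching y values: 10, 13 (2 points).
  x = 20: rhs = 18, matching y values: 8, 15 (2 points).
  x = 21: rhs = 10, matching y values: none (0 points).
  x = 22: rhs = 13, matching y values: 6, 17 (2 points).
Total affine count: 27.
Full point count |E(F_23)| = 27 + 1 = 28.
Hasse bound: |28 − (23+1)| = |4| = 4 ≤ 2√23 ≈ 9.5917 ✓.


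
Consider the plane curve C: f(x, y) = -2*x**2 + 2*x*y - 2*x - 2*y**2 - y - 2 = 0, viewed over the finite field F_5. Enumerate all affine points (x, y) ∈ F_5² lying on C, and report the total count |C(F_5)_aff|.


Affine F_5-points: {(0, 1)}; count = 1.

For each of the 25 pairs (x, y) ∈ F_5², evaluate f(x, y) mod 5. Record the zeros.
  x = 0: [0↦3, 1↦0, 2↦3, 3↦2, 4↦2]  zeros at y ∈ {1}
  x = 1: [0↦4, 1↦3, 2↦3, 3↦4, 4↦1]  zeros at y ∈ ∅
  x = 2: [0↦1, 1↦2, 2↦4, 3↦2, 4↦1]  zeros at y ∈ ∅
  x = 3: [0↦4, 1↦2, 2↦1, 3↦1, 4↦2]  zeros at y ∈ ∅
  x = 4: [0↦3, 1↦3, 2↦4, 3↦1, 4↦4]  zeros at y ∈ ∅
Collecting zeros: affine points = {(0, 1)}.
Total count |C(F_5)_aff| = 1.


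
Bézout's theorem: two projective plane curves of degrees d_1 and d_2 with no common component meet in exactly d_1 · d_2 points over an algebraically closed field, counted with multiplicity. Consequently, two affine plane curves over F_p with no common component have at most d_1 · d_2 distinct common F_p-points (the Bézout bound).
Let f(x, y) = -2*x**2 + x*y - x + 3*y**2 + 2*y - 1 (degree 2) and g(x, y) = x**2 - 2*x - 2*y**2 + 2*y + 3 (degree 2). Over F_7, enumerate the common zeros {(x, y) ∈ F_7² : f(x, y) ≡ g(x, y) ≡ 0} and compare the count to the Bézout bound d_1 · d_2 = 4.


Common zeros: ∅; count = 0; Bézout bound = 4.

deg(f) = 2, deg(g) = 2, so Bézout bound = 4.
Scan x ∈ F_7. For each x, list the y ∈ F_7 with f(x, y) ≡ 0 and those with g(x, y) ≡ 0 (mod 7); the common zeros in that column are the intersection.
  x = 0: f ≡ 0 at y ∈ {5, 6}; g ≡ 0 at y ∈ {4}; common: ∅.
  x = 1: f ≡ 0 at y ∈ {2, 4}; g ≡ 0 at y ∈ ∅; common: ∅.
  x = 2: f ≡ 0 at y ∈ {3, 5}; g ≡ 0 at y ∈ {4}; common: ∅.
  x = 3: f ≡ 0 at y ∈ {1, 2}; g ≡ 0 at y ∈ ∅; common: ∅.
  x = 4: f ≡ 0 at y ∈ {1, 4}; g ≡ 0 at y ∈ {2, 6}; common: ∅.
  x = 5: f ≡ 0 at y ∈ {0}; g ≡ 0 at y ∈ {2, 6}; common: ∅.
  x = 6: f ≡ 0 at y ∈ {3, 6}; g ≡ 0 at y ∈ ∅; common: ∅.
Collecting: common zeros = ∅, so the count is 0.
Comparison with the Bézout bound: 0 ≤ 4 = deg(f)·deg(g), as expected for curves with no common component (the affine F_7-count falls short of the bound because intersections may lie at infinity, over extension fields, or carry multiplicity).
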